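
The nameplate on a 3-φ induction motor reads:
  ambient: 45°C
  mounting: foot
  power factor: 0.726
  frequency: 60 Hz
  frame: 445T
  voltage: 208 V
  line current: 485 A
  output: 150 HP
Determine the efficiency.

88.2 %

P_out = 150 × 746 = 111900 W
P_in = √3·V_L·I_L·cosφ = 1.732 × 208 × 485 × 0.726 = 126850 W
η = P_out / P_in = 111900 / 126850 = 0.882 = 88.2%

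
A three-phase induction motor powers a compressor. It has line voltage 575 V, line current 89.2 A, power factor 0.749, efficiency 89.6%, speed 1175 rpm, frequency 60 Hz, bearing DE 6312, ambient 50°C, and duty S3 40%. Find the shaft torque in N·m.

P_in = √3·V·I·cosφ = 1.732 × 575 × 89.2 × 0.749 = 66537 W
P_out = η·P_in = 0.896 × 66537 = 59617 W
n = 1175 rpm
ω = 2π×1175/60 = 123 rad/s
τ = P_out/ω = 59617/123 = 485 N·m

485 N·m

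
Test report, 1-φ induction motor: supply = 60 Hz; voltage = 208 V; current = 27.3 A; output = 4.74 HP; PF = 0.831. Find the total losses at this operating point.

P_in = V·I·cosφ = 208×27.3×0.831 = 4719 W
P_out = 4.74×746 = 3536 W
Losses = P_in − P_out = 4719 − 3536 = 1183 W

1.18 kW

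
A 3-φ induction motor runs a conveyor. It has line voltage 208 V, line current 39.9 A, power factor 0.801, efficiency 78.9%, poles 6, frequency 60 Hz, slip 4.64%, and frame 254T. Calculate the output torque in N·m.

P_in = √3·V·I·cosφ = 1.732 × 208 × 39.9 × 0.801 = 11514 W
P_out = η·P_in = 0.789 × 11514 = 9085 W
n_s = 120×60/6 = 1200 rpm; n = 1200×(1−0.0464) = 1144 rpm
ω = 2π×1144/60 = 119.8 rad/s
τ = P_out/ω = 9085/119.8 = 75.8 N·m

75.8 N·m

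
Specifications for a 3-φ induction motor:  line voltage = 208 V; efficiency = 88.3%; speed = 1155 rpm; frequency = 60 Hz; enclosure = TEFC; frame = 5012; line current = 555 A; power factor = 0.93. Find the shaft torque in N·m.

P_in = √3·V·I·cosφ = 1.732 × 208 × 555 × 0.93 = 185946 W
P_out = η·P_in = 0.883 × 185946 = 164190 W
n = 1155 rpm
ω = 2π×1155/60 = 121 rad/s
τ = P_out/ω = 164190/121 = 1360 N·m

1360 N·m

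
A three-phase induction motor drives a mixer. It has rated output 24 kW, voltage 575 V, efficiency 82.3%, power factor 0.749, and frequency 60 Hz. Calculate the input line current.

39.1 A

P_out = 24 kW = 24000 W
P_in = P_out / η = 24000 / 0.823 = 29162 W
I_L = P_in / (√3·V_L·cosφ) = 29162 / (1.732 × 575 × 0.749) = 39.1 A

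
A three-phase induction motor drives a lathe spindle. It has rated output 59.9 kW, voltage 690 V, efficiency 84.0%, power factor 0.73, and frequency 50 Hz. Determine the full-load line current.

P_out = 59.9 kW = 59900 W
P_in = P_out / η = 59900 / 0.840 = 71310 W
I_L = P_in / (√3·V_L·cosφ) = 71310 / (1.732 × 690 × 0.73) = 81.7 A

81.7 A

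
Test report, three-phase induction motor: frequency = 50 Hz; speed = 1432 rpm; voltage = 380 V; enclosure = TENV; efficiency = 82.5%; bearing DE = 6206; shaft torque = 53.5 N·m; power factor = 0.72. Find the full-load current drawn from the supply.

20.5 A

ω = 2π×1432/60 = 150 rad/s; P_out = τω = 53.5 × 150 = 8025 W
P_in = P_out / η = 8025 / 0.825 = 9727 W
I_L = P_in / (√3·V_L·cosφ) = 9727 / (1.732 × 380 × 0.72) = 20.5 A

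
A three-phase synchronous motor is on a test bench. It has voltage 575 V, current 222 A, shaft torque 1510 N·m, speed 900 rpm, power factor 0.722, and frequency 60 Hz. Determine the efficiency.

89.2 %

ω = 2π × 900/60 = 94.25 rad/s; P_out = τω = 1510 × 94.25 = 142318 W
P_in = √3·V_L·I_L·cosφ = 1.732 × 575 × 222 × 0.722 = 159627 W
η = P_out / P_in = 142318 / 159627 = 0.892 = 89.2%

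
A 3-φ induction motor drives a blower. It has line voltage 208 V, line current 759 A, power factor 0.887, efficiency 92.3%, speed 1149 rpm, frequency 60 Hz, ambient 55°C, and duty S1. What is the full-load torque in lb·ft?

P_in = √3·V·I·cosφ = 1.732 × 208 × 759 × 0.887 = 242536 W
P_out = η·P_in = 0.923 × 242536 = 223861 W
n = 1149 rpm
ω = 2π×1149/60 = 120.3 rad/s
τ = P_out/ω = 223861/120.3 = 1861 N·m
In lb·ft: 1861/1.356 = 1370 lb·ft

1370 lb·ft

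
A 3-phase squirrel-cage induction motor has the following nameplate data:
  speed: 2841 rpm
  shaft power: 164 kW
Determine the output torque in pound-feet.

ω = 2π × 2841/60 = 297.5 rad/s
τ = P/ω = 164000/297.5 = 551.3 N·m
In lb·ft: 551.3/1.356 = 407 lb·ft

407 lb·ft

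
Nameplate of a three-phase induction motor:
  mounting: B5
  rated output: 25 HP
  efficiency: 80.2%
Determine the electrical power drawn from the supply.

P_out = 25 × 746 = 18650 W
P_in = P_out/η = 18650/0.802 = 23254 W = 23.3 kW

23.3 kW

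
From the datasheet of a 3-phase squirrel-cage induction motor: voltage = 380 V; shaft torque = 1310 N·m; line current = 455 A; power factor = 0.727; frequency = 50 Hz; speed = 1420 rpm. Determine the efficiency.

ω = 2π × 1420/60 = 148.7 rad/s; P_out = τω = 1310 × 148.7 = 194797 W
P_in = √3·V_L·I_L·cosφ = 1.732 × 380 × 455 × 0.727 = 217709 W
η = P_out / P_in = 194797 / 217709 = 0.895 = 89.5%

89.5 %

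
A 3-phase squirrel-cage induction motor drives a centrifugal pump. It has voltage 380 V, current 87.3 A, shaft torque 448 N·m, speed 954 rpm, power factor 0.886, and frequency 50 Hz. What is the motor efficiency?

ω = 2π × 954/60 = 99.9 rad/s; P_out = τω = 448 × 99.9 = 44755 W
P_in = √3·V_L·I_L·cosφ = 1.732 × 380 × 87.3 × 0.886 = 50907 W
η = P_out / P_in = 44755 / 50907 = 0.879 = 87.9%

87.9 %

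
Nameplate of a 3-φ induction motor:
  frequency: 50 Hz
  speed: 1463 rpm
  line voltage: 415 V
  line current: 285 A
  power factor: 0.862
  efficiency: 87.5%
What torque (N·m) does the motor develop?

P_in = √3·V·I·cosφ = 1.732 × 415 × 285 × 0.862 = 176583 W
P_out = η·P_in = 0.875 × 176583 = 154510 W
n = 1463 rpm
ω = 2π×1463/60 = 153.2 rad/s
τ = P_out/ω = 154510/153.2 = 1010 N·m

1010 N·m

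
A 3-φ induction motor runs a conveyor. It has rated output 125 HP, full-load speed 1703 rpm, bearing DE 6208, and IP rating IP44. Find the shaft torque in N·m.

P_out = 125 × 746 = 93250 W
ω = 2π × 1703/60 = 178.3 rad/s
τ = P_out/ω = 93250/178.3 = 523 N·m

523 N·m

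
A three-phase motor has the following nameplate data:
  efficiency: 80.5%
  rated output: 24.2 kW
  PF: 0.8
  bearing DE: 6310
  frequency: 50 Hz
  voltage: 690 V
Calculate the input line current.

P_out = 24.2 kW = 24200 W
P_in = P_out / η = 24200 / 0.805 = 30062 W
I_L = P_in / (√3·V_L·cosφ) = 30062 / (1.732 × 690 × 0.8) = 31.4 A

31.4 A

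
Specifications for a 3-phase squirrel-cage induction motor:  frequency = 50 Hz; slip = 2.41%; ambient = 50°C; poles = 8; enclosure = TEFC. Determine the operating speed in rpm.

n_s = 120f/p = 120×50/8 = 750 rpm
n = n_s(1 − s) = 750 × (1 − 0.0241) = 732 rpm

732 rpm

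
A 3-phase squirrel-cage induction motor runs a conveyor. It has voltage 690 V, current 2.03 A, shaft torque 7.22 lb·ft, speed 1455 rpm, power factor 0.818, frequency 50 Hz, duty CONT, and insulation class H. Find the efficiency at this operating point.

75.2 %

τ = 7.22 lb·ft × 1.356 = 9.79 N·m
ω = 2π × 1455/60 = 152.4 rad/s; P_out = τω = 9.79 × 152.4 = 1492 W
P_in = √3·V_L·I_L·cosφ = 1.732 × 690 × 2.03 × 0.818 = 1984 W
η = P_out / P_in = 1492 / 1984 = 0.752 = 75.2%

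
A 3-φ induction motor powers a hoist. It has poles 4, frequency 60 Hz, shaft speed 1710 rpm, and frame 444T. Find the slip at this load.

n_s = 120f/p = 120×60/4 = 1800 rpm
s = (n_s − n)/n_s = (1800 − 1710)/1800 = 0.0500

5.00 %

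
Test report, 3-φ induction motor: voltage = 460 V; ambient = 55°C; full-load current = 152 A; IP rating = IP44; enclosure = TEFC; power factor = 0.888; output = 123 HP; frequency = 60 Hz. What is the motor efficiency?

P_out = 123 × 746 = 91758 W
P_in = √3·V_L·I_L·cosφ = 1.732 × 460 × 152 × 0.888 = 107538 W
η = P_out / P_in = 91758 / 107538 = 0.853 = 85.3%

85.3 %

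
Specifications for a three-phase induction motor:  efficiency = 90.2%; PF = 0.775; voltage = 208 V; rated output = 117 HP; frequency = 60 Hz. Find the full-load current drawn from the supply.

P_out = 117 × 746 = 87282 W
P_in = P_out / η = 87282 / 0.902 = 96765 W
I_L = P_in / (√3·V_L·cosφ) = 96765 / (1.732 × 208 × 0.775) = 347 A

347 A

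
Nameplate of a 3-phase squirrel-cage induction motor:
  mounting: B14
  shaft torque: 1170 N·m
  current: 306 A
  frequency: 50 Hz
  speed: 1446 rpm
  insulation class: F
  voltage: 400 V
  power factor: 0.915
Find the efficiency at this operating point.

91.3 %

ω = 2π × 1446/60 = 151.4 rad/s; P_out = τω = 1170 × 151.4 = 177138 W
P_in = √3·V_L·I_L·cosφ = 1.732 × 400 × 306 × 0.915 = 193977 W
η = P_out / P_in = 177138 / 193977 = 0.913 = 91.3%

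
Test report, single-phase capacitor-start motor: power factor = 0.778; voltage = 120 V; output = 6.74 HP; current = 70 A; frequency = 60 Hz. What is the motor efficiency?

P_out = 6.74 × 746 = 5028 W
P_in = V·I·cosφ = 120 × 70 × 0.778 = 6535 W
η = P_out / P_in = 5028 / 6535 = 0.769 = 76.9%

76.9 %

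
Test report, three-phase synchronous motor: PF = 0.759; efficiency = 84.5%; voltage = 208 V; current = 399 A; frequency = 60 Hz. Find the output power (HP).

P_in = √3·V·I·cosφ = 1.732 × 208 × 399 × 0.759 = 109100 W
P_out = η·P_in = 0.845 × 109100 = 92190 W
= 92190/746 = 124 HP

124 HP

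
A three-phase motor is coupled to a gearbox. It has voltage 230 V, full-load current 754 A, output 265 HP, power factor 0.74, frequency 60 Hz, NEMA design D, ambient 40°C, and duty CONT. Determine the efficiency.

P_out = 265 × 746 = 197690 W
P_in = √3·V_L·I_L·cosφ = 1.732 × 230 × 754 × 0.74 = 222269 W
η = P_out / P_in = 197690 / 222269 = 0.889 = 88.9%

88.9 %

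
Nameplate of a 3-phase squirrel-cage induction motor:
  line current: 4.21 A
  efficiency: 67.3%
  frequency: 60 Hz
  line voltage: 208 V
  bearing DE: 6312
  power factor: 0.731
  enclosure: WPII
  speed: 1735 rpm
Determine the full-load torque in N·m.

4.11 N·m

P_in = √3·V·I·cosφ = 1.732 × 208 × 4.21 × 0.731 = 1109 W
P_out = η·P_in = 0.673 × 1109 = 746 W
n = 1735 rpm
ω = 2π×1735/60 = 181.7 rad/s
τ = P_out/ω = 746/181.7 = 4.11 N·m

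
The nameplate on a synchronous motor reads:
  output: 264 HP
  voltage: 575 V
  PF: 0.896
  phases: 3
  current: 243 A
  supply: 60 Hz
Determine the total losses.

19900 W

P_in = √3·V·I·cosφ = 1.732×575×243×0.896 = 216835 W
P_out = 264×746 = 196944 W
Losses = P_in − P_out = 216835 − 196944 = 19891 W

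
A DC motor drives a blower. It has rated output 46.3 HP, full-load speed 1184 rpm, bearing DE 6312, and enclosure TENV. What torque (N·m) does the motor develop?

P_out = 46.3 × 746 = 34540 W
ω = 2π × 1184/60 = 124 rad/s
τ = P_out/ω = 34540/124 = 279 N·m

279 N·m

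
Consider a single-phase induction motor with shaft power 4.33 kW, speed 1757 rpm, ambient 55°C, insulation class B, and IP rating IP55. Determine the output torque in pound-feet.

17.4 lb·ft

ω = 2π × 1757/60 = 184 rad/s
τ = P/ω = 4330/184 = 23.53 N·m
In lb·ft: 23.53/1.356 = 17.4 lb·ft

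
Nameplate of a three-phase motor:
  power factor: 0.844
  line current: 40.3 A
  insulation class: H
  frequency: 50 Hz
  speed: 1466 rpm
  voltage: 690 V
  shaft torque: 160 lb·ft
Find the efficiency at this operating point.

τ = 160 lb·ft × 1.356 = 217 N·m
ω = 2π × 1466/60 = 153.5 rad/s; P_out = τω = 217 × 153.5 = 33310 W
P_in = √3·V_L·I_L·cosφ = 1.732 × 690 × 40.3 × 0.844 = 40648 W
η = P_out / P_in = 33310 / 40648 = 0.819 = 81.9%

81.9 %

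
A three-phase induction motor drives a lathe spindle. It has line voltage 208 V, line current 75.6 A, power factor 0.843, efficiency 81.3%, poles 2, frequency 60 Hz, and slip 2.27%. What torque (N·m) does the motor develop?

P_in = √3·V·I·cosφ = 1.732 × 208 × 75.6 × 0.843 = 22959 W
P_out = η·P_in = 0.813 × 22959 = 18666 W
n_s = 120×60/2 = 3600 rpm; n = 3600×(1−0.0227) = 3518 rpm
ω = 2π×3518/60 = 368.4 rad/s
τ = P_out/ω = 18666/368.4 = 50.7 N·m

50.7 N·m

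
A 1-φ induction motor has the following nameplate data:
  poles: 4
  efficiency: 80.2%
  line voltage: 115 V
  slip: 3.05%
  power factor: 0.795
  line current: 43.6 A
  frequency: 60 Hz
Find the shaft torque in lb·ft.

12.9 lb·ft

P_in = V·I·cosφ = 115 × 43.6 × 0.795 = 3986 W
P_out = η·P_in = 0.802 × 3986 = 3197 W
n_s = 120×60/4 = 1800 rpm; n = 1800×(1−0.0305) = 1745 rpm
ω = 2π×1745/60 = 182.7 rad/s
τ = P_out/ω = 3197/182.7 = 17.5 N·m
In lb·ft: 17.5/1.356 = 12.9 lb·ft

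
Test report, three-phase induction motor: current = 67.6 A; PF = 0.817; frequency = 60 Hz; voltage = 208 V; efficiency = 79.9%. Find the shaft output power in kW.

P_in = √3·V·I·cosφ = 1.732 × 208 × 67.6 × 0.817 = 19897 W
P_out = η·P_in = 0.799 × 19897 = 15898 W

15.9 kW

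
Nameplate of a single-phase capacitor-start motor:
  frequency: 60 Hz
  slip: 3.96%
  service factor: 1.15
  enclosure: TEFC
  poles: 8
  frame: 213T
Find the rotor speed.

864 rpm

n_s = 120f/p = 120×60/8 = 900 rpm
n = n_s(1 − s) = 900 × (1 − 0.0396) = 864 rpm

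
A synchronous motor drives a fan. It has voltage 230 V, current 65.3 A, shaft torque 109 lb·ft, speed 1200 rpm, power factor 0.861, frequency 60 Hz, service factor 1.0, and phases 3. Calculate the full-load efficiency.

τ = 109 lb·ft × 1.356 = 147.8 N·m
ω = 2π × 1200/60 = 125.7 rad/s; P_out = τω = 147.8 × 125.7 = 18578 W
P_in = √3·V_L·I_L·cosφ = 1.732 × 230 × 65.3 × 0.861 = 22397 W
η = P_out / P_in = 18578 / 22397 = 0.829 = 82.9%

82.9 %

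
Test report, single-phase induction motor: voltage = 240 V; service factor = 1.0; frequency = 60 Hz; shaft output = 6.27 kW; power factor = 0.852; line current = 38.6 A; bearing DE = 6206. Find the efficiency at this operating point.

P_out = 6.27 kW = 6270 W
P_in = V·I·cosφ = 240 × 38.6 × 0.852 = 7893 W
η = P_out / P_in = 6270 / 7893 = 0.794 = 79.4%

79.4 %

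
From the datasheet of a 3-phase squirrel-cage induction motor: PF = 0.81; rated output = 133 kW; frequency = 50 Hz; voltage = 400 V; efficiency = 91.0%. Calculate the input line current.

260 A

P_out = 133 kW = 133000 W
P_in = P_out / η = 133000 / 0.910 = 146154 W
I_L = P_in / (√3·V_L·cosφ) = 146154 / (1.732 × 400 × 0.81) = 260 A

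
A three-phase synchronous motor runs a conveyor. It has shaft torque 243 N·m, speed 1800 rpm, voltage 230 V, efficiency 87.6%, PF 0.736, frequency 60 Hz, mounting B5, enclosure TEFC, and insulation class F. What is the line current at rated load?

178 A

ω = 2π×1800/60 = 188.5 rad/s; P_out = τω = 243 × 188.5 = 45806 W
P_in = P_out / η = 45806 / 0.876 = 52290 W
I_L = P_in / (√3·V_L·cosφ) = 52290 / (1.732 × 230 × 0.736) = 178 A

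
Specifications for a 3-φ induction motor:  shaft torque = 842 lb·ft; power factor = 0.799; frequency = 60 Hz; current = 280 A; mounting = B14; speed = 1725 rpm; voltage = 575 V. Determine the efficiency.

92.6 %

τ = 842 lb·ft × 1.356 = 1142 N·m
ω = 2π × 1725/60 = 180.6 rad/s; P_out = τω = 1142 × 180.6 = 206245 W
P_in = √3·V_L·I_L·cosφ = 1.732 × 575 × 280 × 0.799 = 222803 W
η = P_out / P_in = 206245 / 222803 = 0.926 = 92.6%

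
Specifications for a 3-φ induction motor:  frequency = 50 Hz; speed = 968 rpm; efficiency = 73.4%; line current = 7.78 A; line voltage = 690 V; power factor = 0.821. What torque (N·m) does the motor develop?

P_in = √3·V·I·cosφ = 1.732 × 690 × 7.78 × 0.821 = 7633 W
P_out = η·P_in = 0.734 × 7633 = 5603 W
n = 968 rpm
ω = 2π×968/60 = 101.4 rad/s
τ = P_out/ω = 5603/101.4 = 55.3 N·m

55.3 N·m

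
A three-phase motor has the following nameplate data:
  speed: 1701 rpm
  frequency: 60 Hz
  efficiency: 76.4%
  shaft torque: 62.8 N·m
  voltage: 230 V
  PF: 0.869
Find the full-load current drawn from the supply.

ω = 2π×1701/60 = 178.1 rad/s; P_out = τω = 62.8 × 178.1 = 11185 W
P_in = P_out / η = 11185 / 0.764 = 14640 W
I_L = P_in / (√3·V_L·cosφ) = 14640 / (1.732 × 230 × 0.869) = 42.3 A

42.3 A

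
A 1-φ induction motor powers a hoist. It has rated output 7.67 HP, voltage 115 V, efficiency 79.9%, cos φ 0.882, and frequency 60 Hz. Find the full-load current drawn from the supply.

P_out = 7.67 × 746 = 5722 W
P_in = P_out / η = 5722 / 0.799 = 7161 W
I = P_in / (V·cosφ) = 7161 / (115 × 0.882) = 70.6 A

70.6 A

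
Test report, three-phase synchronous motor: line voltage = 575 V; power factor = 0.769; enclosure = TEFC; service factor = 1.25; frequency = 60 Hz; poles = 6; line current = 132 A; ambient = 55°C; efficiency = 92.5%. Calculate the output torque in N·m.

744 N·m

P_in = √3·V·I·cosφ = 1.732 × 575 × 132 × 0.769 = 101092 W
P_out = η·P_in = 0.925 × 101092 = 93510 W
n = n_s = 120×60/6 = 1200 rpm (synchronous)
ω = 2π×1200/60 = 125.7 rad/s
τ = P_out/ω = 93510/125.7 = 744 N·m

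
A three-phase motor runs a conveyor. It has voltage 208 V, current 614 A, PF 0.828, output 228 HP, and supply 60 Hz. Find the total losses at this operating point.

13.1 kW

P_in = √3·V·I·cosφ = 1.732×208×614×0.828 = 183151 W
P_out = 228×746 = 170088 W
Losses = P_in − P_out = 183151 − 170088 = 13063 W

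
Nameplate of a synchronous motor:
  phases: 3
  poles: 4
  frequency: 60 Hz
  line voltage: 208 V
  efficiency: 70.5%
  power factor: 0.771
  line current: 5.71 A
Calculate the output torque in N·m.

P_in = √3·V·I·cosφ = 1.732 × 208 × 5.71 × 0.771 = 1586 W
P_out = η·P_in = 0.705 × 1586 = 1118 W
n = n_s = 120×60/4 = 1800 rpm (synchronous)
ω = 2π×1800/60 = 188.5 rad/s
τ = P_out/ω = 1118/188.5 = 5.93 N·m

5.93 N·m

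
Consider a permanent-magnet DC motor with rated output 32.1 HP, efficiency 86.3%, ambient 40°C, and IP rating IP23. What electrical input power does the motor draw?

P_out = 32.1 × 746 = 23947 W
P_in = P_out/η = 23947/0.863 = 27749 W = 27.7 kW

27.7 kW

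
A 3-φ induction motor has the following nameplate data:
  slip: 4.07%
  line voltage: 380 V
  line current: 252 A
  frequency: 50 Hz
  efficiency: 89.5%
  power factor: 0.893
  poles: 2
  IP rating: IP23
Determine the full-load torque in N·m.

P_in = √3·V·I·cosφ = 1.732 × 380 × 252 × 0.893 = 148110 W
P_out = η·P_in = 0.895 × 148110 = 132558 W
n_s = 120×50/2 = 3000 rpm; n = 3000×(1−0.0407) = 2878 rpm
ω = 2π×2878/60 = 301.4 rad/s
τ = P_out/ω = 132558/301.4 = 440 N·m

440 N·m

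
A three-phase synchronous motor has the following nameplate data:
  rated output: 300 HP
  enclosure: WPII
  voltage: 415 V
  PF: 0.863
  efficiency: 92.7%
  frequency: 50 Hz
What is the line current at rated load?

P_out = 300 × 746 = 223800 W
P_in = P_out / η = 223800 / 0.927 = 241424 W
I_L = P_in / (√3·V_L·cosφ) = 241424 / (1.732 × 415 × 0.863) = 389 A

389 A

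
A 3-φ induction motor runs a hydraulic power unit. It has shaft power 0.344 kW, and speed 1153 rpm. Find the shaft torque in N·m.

2.85 N·m

ω = 2π × 1153/60 = 120.7 rad/s
τ = P/ω = 344/120.7 = 2.85 N·m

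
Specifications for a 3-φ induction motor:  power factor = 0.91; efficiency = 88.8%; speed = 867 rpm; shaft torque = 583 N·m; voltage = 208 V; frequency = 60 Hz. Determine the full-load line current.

182 A

ω = 2π×867/60 = 90.79 rad/s; P_out = τω = 583 × 90.79 = 52931 W
P_in = P_out / η = 52931 / 0.888 = 59607 W
I_L = P_in / (√3·V_L·cosφ) = 59607 / (1.732 × 208 × 0.91) = 182 A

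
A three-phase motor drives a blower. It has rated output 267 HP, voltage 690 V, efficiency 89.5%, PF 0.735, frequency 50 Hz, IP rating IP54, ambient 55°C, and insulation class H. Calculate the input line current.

P_out = 267 × 746 = 199182 W
P_in = P_out / η = 199182 / 0.895 = 222550 W
I_L = P_in / (√3·V_L·cosφ) = 222550 / (1.732 × 690 × 0.735) = 253 A

253 A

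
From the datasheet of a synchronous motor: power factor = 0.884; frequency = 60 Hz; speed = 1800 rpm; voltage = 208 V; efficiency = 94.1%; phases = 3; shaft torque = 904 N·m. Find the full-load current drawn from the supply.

569 A

ω = 2π×1800/60 = 188.5 rad/s; P_out = τω = 904 × 188.5 = 170404 W
P_in = P_out / η = 170404 / 0.941 = 181088 W
I_L = P_in / (√3·V_L·cosφ) = 181088 / (1.732 × 208 × 0.884) = 569 A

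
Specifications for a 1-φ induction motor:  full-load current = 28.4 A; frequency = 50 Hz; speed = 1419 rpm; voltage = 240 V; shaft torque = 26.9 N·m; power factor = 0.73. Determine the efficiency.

ω = 2π × 1419/60 = 148.6 rad/s; P_out = τω = 26.9 × 148.6 = 3997 W
P_in = V·I·cosφ = 240 × 28.4 × 0.73 = 4976 W
η = P_out / P_in = 3997 / 4976 = 0.803 = 80.3%

80.3 %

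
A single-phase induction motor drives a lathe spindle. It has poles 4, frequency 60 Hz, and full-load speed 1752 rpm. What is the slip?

2.67 %

n_s = 120f/p = 120×60/4 = 1800 rpm
s = (n_s − n)/n_s = (1800 − 1752)/1800 = 0.0267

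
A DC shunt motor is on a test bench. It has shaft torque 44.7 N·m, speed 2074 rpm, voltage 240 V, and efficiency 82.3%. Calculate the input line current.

ω = 2π×2074/60 = 217.2 rad/s; P_out = τω = 44.7 × 217.2 = 9709 W
P_in = P_out / η = 9709 / 0.823 = 11797 W
I = P_in / V = 11797 / 240 = 49.2 A

49.2 A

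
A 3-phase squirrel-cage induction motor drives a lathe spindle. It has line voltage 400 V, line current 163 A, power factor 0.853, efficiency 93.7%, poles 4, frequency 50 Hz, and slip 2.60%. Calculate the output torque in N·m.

P_in = √3·V·I·cosφ = 1.732 × 400 × 163 × 0.853 = 96326 W
P_out = η·P_in = 0.937 × 96326 = 90257 W
n_s = 120×50/4 = 1500 rpm; n = 1500×(1−0.026) = 1461 rpm
ω = 2π×1461/60 = 153 rad/s
τ = P_out/ω = 90257/153 = 590 N·m

590 N·m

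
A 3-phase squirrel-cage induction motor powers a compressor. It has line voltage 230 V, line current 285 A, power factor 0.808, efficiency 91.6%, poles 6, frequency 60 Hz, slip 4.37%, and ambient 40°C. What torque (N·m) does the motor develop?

699 N·m

P_in = √3·V·I·cosφ = 1.732 × 230 × 285 × 0.808 = 91734 W
P_out = η·P_in = 0.916 × 91734 = 84028 W
n_s = 120×60/6 = 1200 rpm; n = 1200×(1−0.0437) = 1148 rpm
ω = 2π×1148/60 = 120.2 rad/s
τ = P_out/ω = 84028/120.2 = 699 N·m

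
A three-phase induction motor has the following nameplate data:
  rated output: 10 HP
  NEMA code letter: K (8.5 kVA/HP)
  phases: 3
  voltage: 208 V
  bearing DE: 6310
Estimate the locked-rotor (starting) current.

236 A

S_LR = 8.5 × 10 = 85 kVA
I_LR = S_LR/(√3·V_L) = 85000/(1.732×208) = 236 A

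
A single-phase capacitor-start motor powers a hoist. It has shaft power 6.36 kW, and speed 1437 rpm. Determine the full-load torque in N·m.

42.3 N·m

ω = 2π × 1437/60 = 150.5 rad/s
τ = P/ω = 6360/150.5 = 42.3 N·m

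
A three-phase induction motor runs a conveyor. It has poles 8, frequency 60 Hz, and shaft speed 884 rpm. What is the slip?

1.78 %

n_s = 120f/p = 120×60/8 = 900 rpm
s = (n_s − n)/n_s = (900 − 884)/900 = 0.0178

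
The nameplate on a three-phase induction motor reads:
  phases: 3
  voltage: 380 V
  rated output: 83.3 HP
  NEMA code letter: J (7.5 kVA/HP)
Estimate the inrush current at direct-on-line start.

949 A

S_LR = 7.5 × 83.3 = 624.75 kVA
I_LR = S_LR/(√3·V_L) = 624750/(1.732×380) = 949 A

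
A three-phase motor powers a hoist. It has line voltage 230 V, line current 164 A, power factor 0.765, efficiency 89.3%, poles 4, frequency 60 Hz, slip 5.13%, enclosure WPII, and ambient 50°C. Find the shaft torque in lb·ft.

P_in = √3·V·I·cosφ = 1.732 × 230 × 164 × 0.765 = 49978 W
P_out = η·P_in = 0.893 × 49978 = 44630 W
n_s = 120×60/4 = 1800 rpm; n = 1800×(1−0.0513) = 1708 rpm
ω = 2π×1708/60 = 178.9 rad/s
τ = P_out/ω = 44630/178.9 = 249.5 N·m
In lb·ft: 249.5/1.356 = 184 lb·ft

184 lb·ft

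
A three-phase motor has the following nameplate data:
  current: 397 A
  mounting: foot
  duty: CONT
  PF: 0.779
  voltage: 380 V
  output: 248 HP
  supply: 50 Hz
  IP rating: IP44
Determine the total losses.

18500 W

P_in = √3·V·I·cosφ = 1.732×380×397×0.779 = 203545 W
P_out = 248×746 = 185008 W
Losses = P_in − P_out = 203545 − 185008 = 18537 W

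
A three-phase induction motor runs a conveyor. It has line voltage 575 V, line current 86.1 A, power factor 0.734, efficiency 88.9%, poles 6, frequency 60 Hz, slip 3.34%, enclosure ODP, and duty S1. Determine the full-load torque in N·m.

461 N·m

P_in = √3·V·I·cosφ = 1.732 × 575 × 86.1 × 0.734 = 62938 W
P_out = η·P_in = 0.889 × 62938 = 55952 W
n_s = 120×60/6 = 1200 rpm; n = 1200×(1−0.0334) = 1160 rpm
ω = 2π×1160/60 = 121.5 rad/s
τ = P_out/ω = 55952/121.5 = 461 N·m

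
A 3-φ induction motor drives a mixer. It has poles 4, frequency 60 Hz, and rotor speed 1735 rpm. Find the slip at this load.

n_s = 120f/p = 120×60/4 = 1800 rpm
s = (n_s − n)/n_s = (1800 − 1735)/1800 = 0.0361

3.61 %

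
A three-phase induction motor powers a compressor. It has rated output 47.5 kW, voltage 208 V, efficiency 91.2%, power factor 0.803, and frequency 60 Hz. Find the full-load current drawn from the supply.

180 A

P_out = 47.5 kW = 47500 W
P_in = P_out / η = 47500 / 0.912 = 52083 W
I_L = P_in / (√3·V_L·cosφ) = 52083 / (1.732 × 208 × 0.803) = 180 A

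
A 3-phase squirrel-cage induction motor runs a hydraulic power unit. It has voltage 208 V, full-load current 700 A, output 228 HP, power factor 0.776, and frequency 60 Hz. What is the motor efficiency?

86.9 %

P_out = 228 × 746 = 170088 W
P_in = √3·V_L·I_L·cosφ = 1.732 × 208 × 700 × 0.776 = 195691 W
η = P_out / P_in = 170088 / 195691 = 0.869 = 86.9%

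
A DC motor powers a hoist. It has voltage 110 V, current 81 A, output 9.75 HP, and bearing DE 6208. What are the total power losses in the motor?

P_in = V·I = 110×81 = 8910 W
P_out = 9.75×746 = 7274 W
Losses = P_in − P_out = 8910 − 7274 = 1636 W

1640 W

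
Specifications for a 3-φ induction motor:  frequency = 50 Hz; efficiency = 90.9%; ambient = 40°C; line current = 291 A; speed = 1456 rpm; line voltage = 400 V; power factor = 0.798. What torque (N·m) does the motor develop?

959 N·m

P_in = √3·V·I·cosφ = 1.732 × 400 × 291 × 0.798 = 160881 W
P_out = η·P_in = 0.909 × 160881 = 146241 W
n = 1456 rpm
ω = 2π×1456/60 = 152.5 rad/s
τ = P_out/ω = 146241/152.5 = 959 N·m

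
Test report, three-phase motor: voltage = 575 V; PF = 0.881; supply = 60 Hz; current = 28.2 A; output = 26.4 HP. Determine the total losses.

5050 W

P_in = √3·V·I·cosφ = 1.732×575×28.2×0.881 = 24742 W
P_out = 26.4×746 = 19694 W
Losses = P_in − P_out = 24742 − 19694 = 5048 W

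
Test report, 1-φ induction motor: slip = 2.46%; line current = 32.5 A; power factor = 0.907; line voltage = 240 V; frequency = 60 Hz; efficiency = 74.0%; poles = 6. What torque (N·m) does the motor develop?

P_in = V·I·cosφ = 240 × 32.5 × 0.907 = 7075 W
P_out = η·P_in = 0.74 × 7075 = 5236 W
n_s = 120×60/6 = 1200 rpm; n = 1200×(1−0.0246) = 1170 rpm
ω = 2π×1170/60 = 122.5 rad/s
τ = P_out/ω = 5236/122.5 = 42.7 N·m

42.7 N·m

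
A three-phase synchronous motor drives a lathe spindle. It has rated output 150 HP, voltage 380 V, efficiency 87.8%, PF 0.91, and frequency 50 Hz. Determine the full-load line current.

P_out = 150 × 746 = 111900 W
P_in = P_out / η = 111900 / 0.878 = 127449 W
I_L = P_in / (√3·V_L·cosφ) = 127449 / (1.732 × 380 × 0.91) = 213 A

213 A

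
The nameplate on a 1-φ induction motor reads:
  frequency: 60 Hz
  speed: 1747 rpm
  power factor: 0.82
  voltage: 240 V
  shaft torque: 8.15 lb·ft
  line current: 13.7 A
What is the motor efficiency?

τ = 8.15 lb·ft × 1.356 = 11.05 N·m
ω = 2π × 1747/60 = 182.9 rad/s; P_out = τω = 11.05 × 182.9 = 2021 W
P_in = V·I·cosφ = 240 × 13.7 × 0.82 = 2696 W
η = P_out / P_in = 2021 / 2696 = 0.750 = 75.0%

75.0 %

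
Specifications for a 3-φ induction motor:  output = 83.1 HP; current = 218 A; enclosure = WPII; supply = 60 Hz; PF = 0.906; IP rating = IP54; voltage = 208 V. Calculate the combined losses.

9160 W

P_in = √3·V·I·cosφ = 1.732×208×218×0.906 = 71153 W
P_out = 83.1×746 = 61993 W
Losses = P_in − P_out = 71153 − 61993 = 9160 W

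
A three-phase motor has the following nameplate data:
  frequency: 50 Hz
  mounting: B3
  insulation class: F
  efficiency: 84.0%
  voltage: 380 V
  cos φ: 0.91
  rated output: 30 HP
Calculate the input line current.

P_out = 30 × 746 = 22380 W
P_in = P_out / η = 22380 / 0.840 = 26643 W
I_L = P_in / (√3·V_L·cosφ) = 26643 / (1.732 × 380 × 0.91) = 44.5 A

44.5 A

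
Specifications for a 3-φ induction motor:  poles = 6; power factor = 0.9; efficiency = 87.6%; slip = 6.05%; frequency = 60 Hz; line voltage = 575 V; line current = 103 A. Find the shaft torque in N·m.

P_in = √3·V·I·cosφ = 1.732 × 575 × 103 × 0.9 = 92320 W
P_out = η·P_in = 0.876 × 92320 = 80872 W
n_s = 120×60/6 = 1200 rpm; n = 1200×(1−0.0605) = 1127 rpm
ω = 2π×1127/60 = 118 rad/s
τ = P_out/ω = 80872/118 = 685 N·m

685 N·m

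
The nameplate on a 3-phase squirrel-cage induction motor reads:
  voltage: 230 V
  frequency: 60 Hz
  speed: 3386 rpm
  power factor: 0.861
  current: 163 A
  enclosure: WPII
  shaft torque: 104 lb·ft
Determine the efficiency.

89.4 %

τ = 104 lb·ft × 1.356 = 141 N·m
ω = 2π × 3386/60 = 354.6 rad/s; P_out = τω = 141 × 354.6 = 49999 W
P_in = √3·V_L·I_L·cosφ = 1.732 × 230 × 163 × 0.861 = 55907 W
η = P_out / P_in = 49999 / 55907 = 0.894 = 89.4%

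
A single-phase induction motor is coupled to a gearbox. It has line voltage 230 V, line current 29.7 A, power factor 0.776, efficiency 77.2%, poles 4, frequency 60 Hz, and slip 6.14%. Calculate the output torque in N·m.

P_in = V·I·cosφ = 230 × 29.7 × 0.776 = 5301 W
P_out = η·P_in = 0.772 × 5301 = 4092 W
n_s = 120×60/4 = 1800 rpm; n = 1800×(1−0.0614) = 1689 rpm
ω = 2π×1689/60 = 176.9 rad/s
τ = P_out/ω = 4092/176.9 = 23.1 N·m

23.1 N·m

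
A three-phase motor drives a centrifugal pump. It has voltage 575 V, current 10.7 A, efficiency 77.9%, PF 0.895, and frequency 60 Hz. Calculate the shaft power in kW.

7.43 kW

P_in = √3·V·I·cosφ = 1.732 × 575 × 10.7 × 0.895 = 9537 W
P_out = η·P_in = 0.779 × 9537 = 7429 W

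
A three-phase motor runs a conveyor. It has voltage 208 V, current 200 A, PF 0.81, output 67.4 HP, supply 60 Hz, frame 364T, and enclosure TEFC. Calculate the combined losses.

8080 W

P_in = √3·V·I·cosφ = 1.732×208×200×0.81 = 58361 W
P_out = 67.4×746 = 50280 W
Losses = P_in − P_out = 58361 − 50280 = 8081 W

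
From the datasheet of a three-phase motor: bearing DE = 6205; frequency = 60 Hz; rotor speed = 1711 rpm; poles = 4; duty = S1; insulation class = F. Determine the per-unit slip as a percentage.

4.94 %

n_s = 120f/p = 120×60/4 = 1800 rpm
s = (n_s − n)/n_s = (1800 − 1711)/1800 = 0.0494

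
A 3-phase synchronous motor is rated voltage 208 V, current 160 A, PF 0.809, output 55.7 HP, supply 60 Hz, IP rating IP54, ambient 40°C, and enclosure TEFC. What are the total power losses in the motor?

P_in = √3·V·I·cosφ = 1.732×208×160×0.809 = 46632 W
P_out = 55.7×746 = 41552 W
Losses = P_in − P_out = 46632 − 41552 = 5080 W

5080 W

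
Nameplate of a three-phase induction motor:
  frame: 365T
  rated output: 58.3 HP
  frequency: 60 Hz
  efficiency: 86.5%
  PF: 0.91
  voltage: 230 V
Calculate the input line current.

139 A

P_out = 58.3 × 746 = 43492 W
P_in = P_out / η = 43492 / 0.865 = 50280 W
I_L = P_in / (√3·V_L·cosφ) = 50280 / (1.732 × 230 × 0.91) = 139 A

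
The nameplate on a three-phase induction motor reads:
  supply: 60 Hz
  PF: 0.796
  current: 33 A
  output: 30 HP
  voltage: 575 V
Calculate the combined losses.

3780 W

P_in = √3·V·I·cosφ = 1.732×575×33×0.796 = 26160 W
P_out = 30×746 = 22380 W
Losses = P_in − P_out = 26160 − 22380 = 3780 W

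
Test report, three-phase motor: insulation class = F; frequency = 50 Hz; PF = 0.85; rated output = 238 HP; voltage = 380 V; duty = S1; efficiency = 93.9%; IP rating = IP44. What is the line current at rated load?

338 A

P_out = 238 × 746 = 177548 W
P_in = P_out / η = 177548 / 0.939 = 189082 W
I_L = P_in / (√3·V_L·cosφ) = 189082 / (1.732 × 380 × 0.85) = 338 A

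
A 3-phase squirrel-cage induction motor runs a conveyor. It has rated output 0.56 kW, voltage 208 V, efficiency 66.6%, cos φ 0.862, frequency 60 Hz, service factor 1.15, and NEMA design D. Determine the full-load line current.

P_out = 0.56 kW = 560 W
P_in = P_out / η = 560 / 0.666 = 841 W
I_L = P_in / (√3·V_L·cosφ) = 841 / (1.732 × 208 × 0.862) = 2.71 A

2.71 A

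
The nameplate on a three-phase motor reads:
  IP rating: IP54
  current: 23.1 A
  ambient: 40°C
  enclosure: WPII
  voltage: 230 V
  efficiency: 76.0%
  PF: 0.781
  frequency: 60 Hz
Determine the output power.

5.46 kW

P_in = √3·V·I·cosφ = 1.732 × 230 × 23.1 × 0.781 = 7187 W
P_out = η·P_in = 0.76 × 7187 = 5462 W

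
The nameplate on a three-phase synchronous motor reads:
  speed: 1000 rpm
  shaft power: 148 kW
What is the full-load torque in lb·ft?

1040 lb·ft

ω = 2π × 1000/60 = 104.7 rad/s
τ = P/ω = 148000/104.7 = 1414 N·m
In lb·ft: 1414/1.356 = 1040 lb·ft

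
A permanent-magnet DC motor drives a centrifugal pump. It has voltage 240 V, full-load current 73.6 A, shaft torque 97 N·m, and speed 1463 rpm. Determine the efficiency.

84.1 %

ω = 2π × 1463/60 = 153.2 rad/s; P_out = τω = 97 × 153.2 = 14860 W
P_in = V·I = 240 × 73.6 = 17664 W
η = P_out / P_in = 14860 / 17664 = 0.841 = 84.1%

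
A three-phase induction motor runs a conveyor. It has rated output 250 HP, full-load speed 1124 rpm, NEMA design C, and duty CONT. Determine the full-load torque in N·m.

P_out = 250 × 746 = 186500 W
ω = 2π × 1124/60 = 117.7 rad/s
τ = P_out/ω = 186500/117.7 = 1580 N·m

1580 N·m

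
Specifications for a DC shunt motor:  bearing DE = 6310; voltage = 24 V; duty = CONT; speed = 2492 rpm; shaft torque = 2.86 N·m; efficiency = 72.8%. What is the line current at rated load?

ω = 2π×2492/60 = 261 rad/s; P_out = τω = 2.86 × 261 = 746 W
P_in = P_out / η = 746 / 0.728 = 1025 W
I = P_in / V = 1025 / 24 = 42.7 A

42.7 A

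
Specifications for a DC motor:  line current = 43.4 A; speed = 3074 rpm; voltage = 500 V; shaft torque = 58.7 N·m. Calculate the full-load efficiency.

87.1 %

ω = 2π × 3074/60 = 321.9 rad/s; P_out = τω = 58.7 × 321.9 = 18896 W
P_in = V·I = 500 × 43.4 = 21700 W
η = P_out / P_in = 18896 / 21700 = 0.871 = 87.1%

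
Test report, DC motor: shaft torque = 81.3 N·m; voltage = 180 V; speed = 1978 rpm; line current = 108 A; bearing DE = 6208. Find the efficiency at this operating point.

86.6 %

ω = 2π × 1978/60 = 207.1 rad/s; P_out = τω = 81.3 × 207.1 = 16837 W
P_in = V·I = 180 × 108 = 19440 W
η = P_out / P_in = 16837 / 19440 = 0.866 = 86.6%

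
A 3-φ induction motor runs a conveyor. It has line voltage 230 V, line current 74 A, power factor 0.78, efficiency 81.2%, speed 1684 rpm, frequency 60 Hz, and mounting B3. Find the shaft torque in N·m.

P_in = √3·V·I·cosφ = 1.732 × 230 × 74 × 0.78 = 22993 W
P_out = η·P_in = 0.812 × 22993 = 18670 W
n = 1684 rpm
ω = 2π×1684/60 = 176.3 rad/s
τ = P_out/ω = 18670/176.3 = 106 N·m

106 N·m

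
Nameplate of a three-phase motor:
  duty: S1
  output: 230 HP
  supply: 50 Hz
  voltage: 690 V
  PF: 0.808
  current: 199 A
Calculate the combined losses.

20.6 kW

P_in = √3·V·I·cosφ = 1.732×690×199×0.808 = 192159 W
P_out = 230×746 = 171580 W
Losses = P_in − P_out = 192159 − 171580 = 20579 W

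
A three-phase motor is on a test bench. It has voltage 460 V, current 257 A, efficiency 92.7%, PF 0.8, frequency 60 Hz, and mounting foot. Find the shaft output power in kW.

152 kW

P_in = √3·V·I·cosφ = 1.732 × 460 × 257 × 0.8 = 163806 W
P_out = η·P_in = 0.927 × 163806 = 151848 W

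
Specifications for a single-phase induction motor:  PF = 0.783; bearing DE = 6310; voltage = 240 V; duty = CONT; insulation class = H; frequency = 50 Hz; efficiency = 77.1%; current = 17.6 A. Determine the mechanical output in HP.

P_in = V·I·cosφ = 240 × 17.6 × 0.783 = 3307 W
P_out = η·P_in = 0.771 × 3307 = 2550 W
= 2550/746 = 3.42 HP

3.42 HP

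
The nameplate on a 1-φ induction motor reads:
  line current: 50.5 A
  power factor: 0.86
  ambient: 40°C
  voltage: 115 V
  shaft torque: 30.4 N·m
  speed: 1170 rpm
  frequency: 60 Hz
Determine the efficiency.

ω = 2π × 1170/60 = 122.5 rad/s; P_out = τω = 30.4 × 122.5 = 3724 W
P_in = V·I·cosφ = 115 × 50.5 × 0.86 = 4994 W
η = P_out / P_in = 3724 / 4994 = 0.746 = 74.6%

74.6 %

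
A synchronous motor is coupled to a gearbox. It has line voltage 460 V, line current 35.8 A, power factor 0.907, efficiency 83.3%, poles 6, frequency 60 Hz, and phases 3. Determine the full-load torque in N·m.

P_in = √3·V·I·cosφ = 1.732 × 460 × 35.8 × 0.907 = 25870 W
P_out = η·P_in = 0.833 × 25870 = 21550 W
n = n_s = 120×60/6 = 1200 rpm (synchronous)
ω = 2π×1200/60 = 125.7 rad/s
τ = P_out/ω = 21550/125.7 = 171 N·m

171 N·m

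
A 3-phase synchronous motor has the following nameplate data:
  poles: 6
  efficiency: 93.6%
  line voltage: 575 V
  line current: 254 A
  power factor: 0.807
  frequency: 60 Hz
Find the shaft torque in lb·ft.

1120 lb·ft

P_in = √3·V·I·cosφ = 1.732 × 575 × 254 × 0.807 = 204138 W
P_out = η·P_in = 0.936 × 204138 = 191073 W
n = n_s = 120×60/6 = 1200 rpm (synchronous)
ω = 2π×1200/60 = 125.7 rad/s
τ = P_out/ω = 191073/125.7 = 1520 N·m
In lb·ft: 1520/1.356 = 1120 lb·ft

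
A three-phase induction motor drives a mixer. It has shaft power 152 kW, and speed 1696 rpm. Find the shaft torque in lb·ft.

ω = 2π × 1696/60 = 177.6 rad/s
τ = P/ω = 152000/177.6 = 855.9 N·m
In lb·ft: 855.9/1.356 = 631 lb·ft

631 lb·ft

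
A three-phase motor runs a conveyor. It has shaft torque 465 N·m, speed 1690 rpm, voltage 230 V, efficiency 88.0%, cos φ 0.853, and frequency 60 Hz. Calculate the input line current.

ω = 2π×1690/60 = 177 rad/s; P_out = τω = 465 × 177 = 82305 W
P_in = P_out / η = 82305 / 0.880 = 93528 W
I_L = P_in / (√3·V_L·cosφ) = 93528 / (1.732 × 230 × 0.853) = 275 A

275 A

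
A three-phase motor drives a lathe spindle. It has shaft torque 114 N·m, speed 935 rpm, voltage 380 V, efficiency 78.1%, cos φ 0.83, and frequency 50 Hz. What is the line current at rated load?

ω = 2π×935/60 = 97.91 rad/s; P_out = τω = 114 × 97.91 = 11162 W
P_in = P_out / η = 11162 / 0.781 = 14292 W
I_L = P_in / (√3·V_L·cosφ) = 14292 / (1.732 × 380 × 0.83) = 26.2 A

26.2 A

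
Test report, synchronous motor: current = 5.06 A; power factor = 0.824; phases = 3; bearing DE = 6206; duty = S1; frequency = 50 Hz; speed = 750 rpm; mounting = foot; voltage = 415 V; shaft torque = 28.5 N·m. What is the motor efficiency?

74.7 %

ω = 2π × 750/60 = 78.54 rad/s; P_out = τω = 28.5 × 78.54 = 2238 W
P_in = √3·V_L·I_L·cosφ = 1.732 × 415 × 5.06 × 0.824 = 2997 W
η = P_out / P_in = 2238 / 2997 = 0.747 = 74.7%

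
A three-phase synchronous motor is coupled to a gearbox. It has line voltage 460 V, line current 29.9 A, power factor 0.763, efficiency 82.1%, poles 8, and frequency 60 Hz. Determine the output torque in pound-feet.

117 lb·ft

P_in = √3·V·I·cosφ = 1.732 × 460 × 29.9 × 0.763 = 18176 W
P_out = η·P_in = 0.821 × 18176 = 14922 W
n = n_s = 120×60/8 = 900 rpm (synchronous)
ω = 2π×900/60 = 94.25 rad/s
τ = P_out/ω = 14922/94.25 = 158.3 N·m
In lb·ft: 158.3/1.356 = 117 lb·ft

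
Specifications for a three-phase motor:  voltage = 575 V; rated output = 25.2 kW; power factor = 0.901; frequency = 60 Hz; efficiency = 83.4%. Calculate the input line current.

P_out = 25.2 kW = 25200 W
P_in = P_out / η = 25200 / 0.834 = 30216 W
I_L = P_in / (√3·V_L·cosφ) = 30216 / (1.732 × 575 × 0.901) = 33.7 A

33.7 A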